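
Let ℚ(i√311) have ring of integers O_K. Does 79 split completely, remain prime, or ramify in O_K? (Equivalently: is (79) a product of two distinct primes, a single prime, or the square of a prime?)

-311 mod 4 = 1, hence disc K = -311 and O_K = ℤ[(1+√-311)/2].
Since gcd(79, -311) = 1 the prime 79 does not ramify.
(-311/79) = 5^39 mod 79 = 1, giving Legendre symbol 1.
d is a quadratic residue mod p, hence 79 splits in O_K.

split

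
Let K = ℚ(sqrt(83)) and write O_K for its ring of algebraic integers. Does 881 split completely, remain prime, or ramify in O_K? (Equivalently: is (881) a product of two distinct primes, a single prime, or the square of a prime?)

p splits

Since 83 ≢ 1 mod 4, the ring of integers is ℤ[√83] with discriminant 4·83 = 332.
disc(K) = 332 is not divisible by 881; 881 is unramified.
(83/881) = 83^440 mod 881 = 1, giving Legendre symbol 1.
d is a quadratic residue mod p, hence 881 splits in O_K.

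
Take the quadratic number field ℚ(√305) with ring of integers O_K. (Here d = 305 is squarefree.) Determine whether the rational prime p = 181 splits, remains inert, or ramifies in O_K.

Since 305 ≡ 1 mod 4, the ring of integers is ℤ[(1+√305)/2] with discriminant 305.
Since gcd(181, 305) = 1 the prime 181 does not ramify.
Legendre symbol by Euler's criterion: (305/181) ≡ 305^90 ≡ 180 (mod 181), i.e. (305/181) = -1.
d is a non-residue mod p, hence 181 remains inert in O_K.

remains prime (inert)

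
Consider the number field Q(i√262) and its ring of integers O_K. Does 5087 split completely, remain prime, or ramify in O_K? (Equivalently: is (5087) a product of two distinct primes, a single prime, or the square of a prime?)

splits completely

d = -262 ≡ 2 (mod 4), so O_K = ℤ[√-262] and disc(K) = 4d = -1048.
5087 ∤ -1048, so 5087 is unramified.
Legendre symbol by Euler's criterion: (-262/5087) ≡ (-262)^2543 ≡ 1 (mod 5087), i.e. (-262/5087) = 1.
d is a quadratic residue mod p, hence 5087 splits in O_K.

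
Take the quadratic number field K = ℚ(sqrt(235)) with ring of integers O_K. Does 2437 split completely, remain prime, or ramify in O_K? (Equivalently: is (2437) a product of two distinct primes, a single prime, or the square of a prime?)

p splits

235 mod 4 = 3, hence disc K = 4·235 = 940 and O_K = ℤ[√235].
2437 ∤ 940, so 2437 is unramified.
Euler's criterion: 235^1218 mod 2437 = 1. Thus (235|2437) = 1.
d is a quadratic residue mod p, hence 2437 splits in O_K.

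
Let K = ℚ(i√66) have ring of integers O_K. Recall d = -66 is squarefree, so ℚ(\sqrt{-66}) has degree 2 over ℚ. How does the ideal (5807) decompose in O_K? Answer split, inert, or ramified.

p is inert

Since -66 ≢ 1 mod 4, the ring of integers is ℤ[√-66] with discriminant 4·(-66) = -264.
Since gcd(5807, -264) = 1 the prime 5807 does not ramify.
Legendre symbol by Euler's criterion: (-66/5807) ≡ (-66)^2903 ≡ 5806 (mod 5807), i.e. (-66/5807) = -1.
(-66/5807) = -1, so 5807 is inert.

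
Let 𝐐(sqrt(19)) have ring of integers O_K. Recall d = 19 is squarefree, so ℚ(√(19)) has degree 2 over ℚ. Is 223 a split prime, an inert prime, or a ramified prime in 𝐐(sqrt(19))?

223 splits in O_K

Since 19 ≢ 1 mod 4, the ring of integers is ℤ[√19] with discriminant 4·19 = 76.
Since gcd(223, 76) = 1 the prime 223 does not ramify.
Legendre symbol by Euler's criterion: (19/223) ≡ 19^111 ≡ 1 (mod 223), i.e. (19/223) = 1.
Legendre symbol 1 ⇒ 223 is split.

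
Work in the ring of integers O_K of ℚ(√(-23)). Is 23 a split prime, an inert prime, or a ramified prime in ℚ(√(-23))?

-23 mod 4 = 1, hence disc K = -23 and O_K = ℤ[(1+√-23)/2].
disc(K) = -23 = 23·(-1), so p = 23 is ramified.

ramified — (23) = 𝔭²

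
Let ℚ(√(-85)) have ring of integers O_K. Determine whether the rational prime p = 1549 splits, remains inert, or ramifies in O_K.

p splits

d = -85 ≡ 3 (mod 4), so O_K = ℤ[√-85] and disc(K) = 4d = -340.
Since gcd(1549, -340) = 1 the prime 1549 does not ramify.
Euler's criterion: (-85)^774 mod 1549 = 1. Thus (-85|1549) = 1.
d is a quadratic residue mod p, hence 1549 splits in O_K.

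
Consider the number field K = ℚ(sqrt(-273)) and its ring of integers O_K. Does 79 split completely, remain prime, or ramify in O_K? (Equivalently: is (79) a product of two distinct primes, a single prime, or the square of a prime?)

inert

-273 mod 4 = 3, hence disc K = 4·(-273) = -1092 and O_K = ℤ[√-273].
79 ∤ -1092, so 79 is unramified.
(-273/79) = 43^39 mod 79 = 78, giving Legendre symbol -1.
(-273/79) = -1, so 79 is inert.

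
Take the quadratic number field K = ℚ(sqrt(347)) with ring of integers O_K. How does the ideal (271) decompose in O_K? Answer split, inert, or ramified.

347 mod 4 = 3, hence disc K = 4·347 = 1388 and O_K = ℤ[√347].
Since gcd(271, 1388) = 1 the prime 271 does not ramify.
(347/271) = 76^135 mod 271 = 270, giving Legendre symbol -1.
(347/271) = -1, so 271 is inert.

inert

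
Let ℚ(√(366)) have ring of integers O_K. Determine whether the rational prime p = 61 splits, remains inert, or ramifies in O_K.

ramifies in O_K

366 mod 4 = 2, hence disc K = 4·366 = 1464 and O_K = ℤ[√366].
Ramification test: 61 | 1464. The prime 61 ramifies in K.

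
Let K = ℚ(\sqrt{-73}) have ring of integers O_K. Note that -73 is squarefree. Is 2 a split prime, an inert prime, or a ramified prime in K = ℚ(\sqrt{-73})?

Since -73 ≢ 1 mod 4, the ring of integers is ℤ[√-73] with discriminant 4·(-73) = -292.
2 divides disc(K) = -292, so 2 ramifies.

2 is ramified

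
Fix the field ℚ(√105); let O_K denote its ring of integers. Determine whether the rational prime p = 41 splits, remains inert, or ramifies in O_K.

split

105 mod 4 = 1, hence disc K = 105 and O_K = ℤ[(1+√105)/2].
Since gcd(41, 105) = 1 the prime 41 does not ramify.
Euler's criterion: 105^20 mod 41 = 1. Thus (105|41) = 1.
(105/41) = 1, so 41 splits.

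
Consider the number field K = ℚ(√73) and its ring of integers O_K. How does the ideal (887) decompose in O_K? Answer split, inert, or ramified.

73 mod 4 = 1, hence disc K = 73 and O_K = ℤ[(1+√73)/2].
disc(K) = 73 is not divisible by 887; 887 is unramified.
Compute (73/887) via Euler: 73^((887-1)/2) mod 887 = 886, so (73/887) = -1.
Legendre symbol -1 ⇒ 887 is inert.

remains prime (inert)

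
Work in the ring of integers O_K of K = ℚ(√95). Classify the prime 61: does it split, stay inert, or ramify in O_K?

p splits

d = 95 ≡ 3 (mod 4), so O_K = ℤ[√95] and disc(K) = 4d = 380.
61 ∤ 380, so 61 is unramified.
Euler's criterion: 95^30 mod 61 = 1. Thus (95|61) = 1.
(95/61) = 1, so 61 splits.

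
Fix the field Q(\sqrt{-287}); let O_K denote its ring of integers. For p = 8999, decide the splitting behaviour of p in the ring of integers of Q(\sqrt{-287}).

p splits

d = -287 ≡ 1 (mod 4), so O_K = ℤ[(1+√-287)/2] and disc(K) = d = -287.
Since gcd(8999, -287) = 1 the prime 8999 does not ramify.
(-287/8999) = 8712^4499 mod 8999 = 1, giving Legendre symbol 1.
Legendre symbol 1 ⇒ 8999 is split.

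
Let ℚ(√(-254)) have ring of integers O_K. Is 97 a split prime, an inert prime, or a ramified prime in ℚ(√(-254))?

97 remains inert

d = -254 ≡ 2 (mod 4), so O_K = ℤ[√-254] and disc(K) = 4d = -1016.
97 ∤ -1016, so 97 is unramified.
(-254/97) = 37^48 mod 97 = 96, giving Legendre symbol -1.
(-254/97) = -1, so 97 is inert.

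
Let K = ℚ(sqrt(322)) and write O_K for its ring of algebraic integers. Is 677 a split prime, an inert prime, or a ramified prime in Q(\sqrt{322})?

d = 322 ≡ 2 (mod 4), so O_K = ℤ[√322] and disc(K) = 4d = 1288.
Since gcd(677, 1288) = 1 the prime 677 does not ramify.
Legendre symbol by Euler's criterion: (322/677) ≡ 322^338 ≡ 676 (mod 677), i.e. (322/677) = -1.
(322/677) = -1, so 677 is inert.

remains prime (inert)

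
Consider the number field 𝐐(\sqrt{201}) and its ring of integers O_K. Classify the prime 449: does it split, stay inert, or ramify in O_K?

449 remains inert

d = 201 ≡ 1 (mod 4), so O_K = ℤ[(1+√201)/2] and disc(K) = d = 201.
Since gcd(449, 201) = 1 the prime 449 does not ramify.
Compute (201/449) via Euler: 201^((449-1)/2) mod 449 = 448, so (201/449) = -1.
(201/449) = -1, so 449 is inert.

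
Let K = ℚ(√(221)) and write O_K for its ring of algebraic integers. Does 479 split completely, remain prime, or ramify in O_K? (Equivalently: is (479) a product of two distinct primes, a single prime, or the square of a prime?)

d = 221 ≡ 1 (mod 4), so O_K = ℤ[(1+√221)/2] and disc(K) = d = 221.
479 ∤ 221, so 479 is unramified.
Legendre symbol by Euler's criterion: (221/479) ≡ 221^239 ≡ 1 (mod 479), i.e. (221/479) = 1.
d is a quadratic residue mod p, hence 479 splits in O_K.

splits completely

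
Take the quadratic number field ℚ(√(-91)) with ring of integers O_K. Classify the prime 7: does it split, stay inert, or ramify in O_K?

Since -91 ≡ 1 mod 4, the ring of integers is ℤ[(1+√-91)/2] with discriminant -91.
disc(K) = -91 = 7·(-13), so p = 7 is ramified.

ramifies in O_K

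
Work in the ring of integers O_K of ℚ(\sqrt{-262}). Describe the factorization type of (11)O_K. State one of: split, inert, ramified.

p is inert

d = -262 ≡ 2 (mod 4), so O_K = ℤ[√-262] and disc(K) = 4d = -1048.
disc(K) = -1048 is not divisible by 11; 11 is unramified.
Legendre symbol by Euler's criterion: (-262/11) ≡ (-262)^5 ≡ 10 (mod 11), i.e. (-262/11) = -1.
d is a non-residue mod p, hence 11 remains inert in O_K.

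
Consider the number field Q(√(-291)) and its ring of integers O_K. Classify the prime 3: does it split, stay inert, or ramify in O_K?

-291 mod 4 = 1, hence disc K = -291 and O_K = ℤ[(1+√-291)/2].
disc(K) = -291 = 3·(-97), so p = 3 is ramified.

ramified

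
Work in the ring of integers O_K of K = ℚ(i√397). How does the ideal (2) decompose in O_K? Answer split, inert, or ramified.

ramifies in O_K

d = -397 ≡ 3 (mod 4), so O_K = ℤ[√-397] and disc(K) = 4d = -1588.
2 divides disc(K) = -1588, so 2 ramifies.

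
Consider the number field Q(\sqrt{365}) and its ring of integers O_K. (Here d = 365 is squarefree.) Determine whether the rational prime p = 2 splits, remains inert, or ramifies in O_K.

Since 365 ≡ 1 mod 4, the ring of integers is ℤ[(1+√365)/2] with discriminant 365.
disc(K) = 365 is not divisible by 2; 2 is unramified.
For p = 2 with d ≡ 1 (mod 4): d mod 8 = 5, so 2 is inert.

inert — (2) stays prime in O_K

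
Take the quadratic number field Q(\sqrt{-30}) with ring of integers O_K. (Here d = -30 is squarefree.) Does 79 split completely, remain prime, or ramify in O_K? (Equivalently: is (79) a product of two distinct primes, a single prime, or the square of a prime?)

split — (79) = 𝔭₁𝔭₂ with 𝔭₁ ≠ 𝔭₂

-30 mod 4 = 2, hence disc K = 4·(-30) = -120 and O_K = ℤ[√-30].
Since gcd(79, -120) = 1 the prime 79 does not ramify.
Legendre symbol by Euler's criterion: (-30/79) ≡ (-30)^39 ≡ 1 (mod 79), i.e. (-30/79) = 1.
(-30/79) = 1, so 79 splits.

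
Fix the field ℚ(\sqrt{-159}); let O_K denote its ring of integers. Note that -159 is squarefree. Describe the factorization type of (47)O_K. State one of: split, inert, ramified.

d = -159 ≡ 1 (mod 4), so O_K = ℤ[(1+√-159)/2] and disc(K) = d = -159.
Since gcd(47, -159) = 1 the prime 47 does not ramify.
Legendre symbol by Euler's criterion: (-159/47) ≡ (-159)^23 ≡ 46 (mod 47), i.e. (-159/47) = -1.
d is a non-residue mod p, hence 47 remains inert in O_K.

remains prime (inert)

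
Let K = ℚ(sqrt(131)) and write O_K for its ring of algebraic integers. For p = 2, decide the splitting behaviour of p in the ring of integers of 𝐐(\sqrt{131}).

Since 131 ≢ 1 mod 4, the ring of integers is ℤ[√131] with discriminant 4·131 = 524.
2 divides disc(K) = 524, so 2 ramifies.

ramified — (2) = 𝔭²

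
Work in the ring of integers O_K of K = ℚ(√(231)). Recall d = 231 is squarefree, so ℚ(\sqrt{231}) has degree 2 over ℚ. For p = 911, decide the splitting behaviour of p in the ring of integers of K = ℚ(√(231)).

p splits

Since 231 ≢ 1 mod 4, the ring of integers is ℤ[√231] with discriminant 4·231 = 924.
disc(K) = 924 is not divisible by 911; 911 is unramified.
Legendre symbol by Euler's criterion: (231/911) ≡ 231^455 ≡ 1 (mod 911), i.e. (231/911) = 1.
d is a quadratic residue mod p, hence 911 splits in O_K.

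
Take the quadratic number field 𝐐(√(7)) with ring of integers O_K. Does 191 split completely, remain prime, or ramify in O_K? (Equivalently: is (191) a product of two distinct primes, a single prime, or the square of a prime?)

remains prime (inert)

Since 7 ≢ 1 mod 4, the ring of integers is ℤ[√7] with discriminant 4·7 = 28.
Since gcd(191, 28) = 1 the prime 191 does not ramify.
Compute (7/191) via Euler: 7^((191-1)/2) mod 191 = 190, so (7/191) = -1.
d is a non-residue mod p, hence 191 remains inert in O_K.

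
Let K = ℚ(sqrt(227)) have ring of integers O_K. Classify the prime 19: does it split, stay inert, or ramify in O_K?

227 mod 4 = 3, hence disc K = 4·227 = 908 and O_K = ℤ[√227].
disc(K) = 908 is not divisible by 19; 19 is unramified.
Euler's criterion: 227^9 mod 19 = 18. Thus (227|19) = -1.
(227/19) = -1, so 19 is inert.

inert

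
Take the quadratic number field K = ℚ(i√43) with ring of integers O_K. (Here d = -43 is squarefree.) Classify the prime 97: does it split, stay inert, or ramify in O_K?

-43 mod 4 = 1, hence disc K = -43 and O_K = ℤ[(1+√-43)/2].
Since gcd(97, -43) = 1 the prime 97 does not ramify.
Legendre symbol by Euler's criterion: (-43/97) ≡ (-43)^48 ≡ 1 (mod 97), i.e. (-43/97) = 1.
(-43/97) = 1, so 97 splits.

splits completely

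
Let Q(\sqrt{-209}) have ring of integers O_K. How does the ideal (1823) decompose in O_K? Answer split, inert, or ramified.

inert — (1823) stays prime in O_K

-209 mod 4 = 3, hence disc K = 4·(-209) = -836 and O_K = ℤ[√-209].
disc(K) = -836 is not divisible by 1823; 1823 is unramified.
(-209/1823) = 1614^911 mod 1823 = 1822, giving Legendre symbol -1.
(-209/1823) = -1, so 1823 is inert.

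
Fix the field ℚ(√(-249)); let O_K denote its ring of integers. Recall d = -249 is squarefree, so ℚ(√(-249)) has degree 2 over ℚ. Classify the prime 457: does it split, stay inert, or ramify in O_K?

d = -249 ≡ 3 (mod 4), so O_K = ℤ[√-249] and disc(K) = 4d = -996.
disc(K) = -996 is not divisible by 457; 457 is unramified.
Compute (-249/457) via Euler: 208^((457-1)/2) mod 457 = 456, so (-249/457) = -1.
Legendre symbol -1 ⇒ 457 is inert.

remains prime (inert)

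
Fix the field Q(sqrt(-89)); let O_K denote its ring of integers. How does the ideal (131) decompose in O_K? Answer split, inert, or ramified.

d = -89 ≡ 3 (mod 4), so O_K = ℤ[√-89] and disc(K) = 4d = -356.
disc(K) = -356 is not divisible by 131; 131 is unramified.
Compute (-89/131) via Euler: 42^((131-1)/2) mod 131 = 130, so (-89/131) = -1.
(-89/131) = -1, so 131 is inert.

inert — (131) stays prime in O_K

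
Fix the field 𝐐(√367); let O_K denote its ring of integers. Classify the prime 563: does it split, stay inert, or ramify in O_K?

p is inert

Since 367 ≢ 1 mod 4, the ring of integers is ℤ[√367] with discriminant 4·367 = 1468.
disc(K) = 1468 is not divisible by 563; 563 is unramified.
Compute (367/563) via Euler: 367^((563-1)/2) mod 563 = 562, so (367/563) = -1.
Legendre symbol -1 ⇒ 563 is inert.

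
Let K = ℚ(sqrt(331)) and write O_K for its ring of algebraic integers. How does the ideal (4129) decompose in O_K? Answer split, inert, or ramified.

331 mod 4 = 3, hence disc K = 4·331 = 1324 and O_K = ℤ[√331].
4129 ∤ 1324, so 4129 is unramified.
Compute (331/4129) via Euler: 331^((4129-1)/2) mod 4129 = 1, so (331/4129) = 1.
d is a quadratic residue mod p, hence 4129 splits in O_K.

p splits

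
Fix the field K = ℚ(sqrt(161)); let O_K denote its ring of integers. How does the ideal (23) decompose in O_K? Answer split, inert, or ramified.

ramifies in O_K

161 mod 4 = 1, hence disc K = 161 and O_K = ℤ[(1+√161)/2].
23 divides disc(K) = 161, so 23 ramifies.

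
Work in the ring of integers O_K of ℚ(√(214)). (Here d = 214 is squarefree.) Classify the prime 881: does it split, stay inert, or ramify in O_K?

Since 214 ≢ 1 mod 4, the ring of integers is ℤ[√214] with discriminant 4·214 = 856.
Since gcd(881, 856) = 1 the prime 881 does not ramify.
(214/881) = 214^440 mod 881 = 1, giving Legendre symbol 1.
d is a quadratic residue mod p, hence 881 splits in O_K.

881 splits in O_K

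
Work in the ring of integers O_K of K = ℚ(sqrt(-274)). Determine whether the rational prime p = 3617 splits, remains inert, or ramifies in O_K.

3617 remains inert

Since -274 ≢ 1 mod 4, the ring of integers is ℤ[√-274] with discriminant 4·(-274) = -1096.
Since gcd(3617, -1096) = 1 the prime 3617 does not ramify.
Legendre symbol by Euler's criterion: (-274/3617) ≡ (-274)^1808 ≡ 3616 (mod 3617), i.e. (-274/3617) = -1.
(-274/3617) = -1, so 3617 is inert.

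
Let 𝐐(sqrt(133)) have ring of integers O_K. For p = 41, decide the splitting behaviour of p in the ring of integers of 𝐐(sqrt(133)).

Since 133 ≡ 1 mod 4, the ring of integers is ℤ[(1+√133)/2] with discriminant 133.
41 ∤ 133, so 41 is unramified.
Compute (133/41) via Euler: 10^((41-1)/2) mod 41 = 1, so (133/41) = 1.
d is a quadratic residue mod p, hence 41 splits in O_K.

p splits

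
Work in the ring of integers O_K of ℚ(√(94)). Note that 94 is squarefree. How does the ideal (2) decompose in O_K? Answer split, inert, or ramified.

2 is ramified

d = 94 ≡ 2 (mod 4), so O_K = ℤ[√94] and disc(K) = 4d = 376.
Ramification test: 2 | 376. The prime 2 ramifies in K.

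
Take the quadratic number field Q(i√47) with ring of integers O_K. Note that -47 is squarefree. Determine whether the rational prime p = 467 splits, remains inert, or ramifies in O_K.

-47 mod 4 = 1, hence disc K = -47 and O_K = ℤ[(1+√-47)/2].
467 ∤ -47, so 467 is unramified.
Euler's criterion: (-47)^233 mod 467 = 466. Thus (-47|467) = -1.
Legendre symbol -1 ⇒ 467 is inert.

inert — (467) stays prime in O_K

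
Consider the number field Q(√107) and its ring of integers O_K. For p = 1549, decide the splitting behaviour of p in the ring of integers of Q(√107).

Since 107 ≢ 1 mod 4, the ring of integers is ℤ[√107] with discriminant 4·107 = 428.
1549 ∤ 428, so 1549 is unramified.
Compute (107/1549) via Euler: 107^((1549-1)/2) mod 1549 = 1548, so (107/1549) = -1.
d is a non-residue mod p, hence 1549 remains inert in O_K.

remains prime (inert)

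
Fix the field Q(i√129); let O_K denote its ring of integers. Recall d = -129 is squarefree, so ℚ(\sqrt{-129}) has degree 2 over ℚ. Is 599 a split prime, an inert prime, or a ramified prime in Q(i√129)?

Since -129 ≢ 1 mod 4, the ring of integers is ℤ[√-129] with discriminant 4·(-129) = -516.
disc(K) = -516 is not divisible by 599; 599 is unramified.
Compute (-129/599) via Euler: 470^((599-1)/2) mod 599 = 1, so (-129/599) = 1.
(-129/599) = 1, so 599 splits.

split — (599) = 𝔭₁𝔭₂ with 𝔭₁ ≠ 𝔭₂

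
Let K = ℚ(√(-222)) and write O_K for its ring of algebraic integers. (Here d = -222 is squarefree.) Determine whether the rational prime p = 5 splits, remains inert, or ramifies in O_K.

-222 mod 4 = 2, hence disc K = 4·(-222) = -888 and O_K = ℤ[√-222].
Since gcd(5, -888) = 1 the prime 5 does not ramify.
(-222/5) = 3^2 mod 5 = 4, giving Legendre symbol -1.
d is a non-residue mod p, hence 5 remains inert in O_K.

p is inert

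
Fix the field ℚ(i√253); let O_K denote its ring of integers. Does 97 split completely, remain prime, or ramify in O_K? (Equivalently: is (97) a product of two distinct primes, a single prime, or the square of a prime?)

remains prime (inert)

Since -253 ≢ 1 mod 4, the ring of integers is ℤ[√-253] with discriminant 4·(-253) = -1012.
97 ∤ -1012, so 97 is unramified.
(-253/97) = 38^48 mod 97 = 96, giving Legendre symbol -1.
(-253/97) = -1, so 97 is inert.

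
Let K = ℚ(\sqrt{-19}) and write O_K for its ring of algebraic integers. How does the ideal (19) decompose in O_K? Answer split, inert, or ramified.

19 is ramified

-19 mod 4 = 1, hence disc K = -19 and O_K = ℤ[(1+√-19)/2].
19 divides disc(K) = -19, so 19 ramifies.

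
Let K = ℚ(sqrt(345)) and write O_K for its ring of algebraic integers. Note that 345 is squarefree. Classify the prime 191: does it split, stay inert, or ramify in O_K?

p splits

Since 345 ≡ 1 mod 4, the ring of integers is ℤ[(1+√345)/2] with discriminant 345.
disc(K) = 345 is not divisible by 191; 191 is unramified.
(345/191) = 154^95 mod 191 = 1, giving Legendre symbol 1.
d is a quadratic residue mod p, hence 191 splits in O_K.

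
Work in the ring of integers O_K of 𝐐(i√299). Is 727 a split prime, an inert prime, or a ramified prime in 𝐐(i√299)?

p is inert

-299 mod 4 = 1, hence disc K = -299 and O_K = ℤ[(1+√-299)/2].
disc(K) = -299 is not divisible by 727; 727 is unramified.
(-299/727) = 428^363 mod 727 = 726, giving Legendre symbol -1.
d is a non-residue mod p, hence 727 remains inert in O_K.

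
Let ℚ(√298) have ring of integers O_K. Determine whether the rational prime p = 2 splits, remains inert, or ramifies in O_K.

298 mod 4 = 2, hence disc K = 4·298 = 1192 and O_K = ℤ[√298].
Ramification test: 2 | 1192. The prime 2 ramifies in K.

ramified — (2) = 𝔭²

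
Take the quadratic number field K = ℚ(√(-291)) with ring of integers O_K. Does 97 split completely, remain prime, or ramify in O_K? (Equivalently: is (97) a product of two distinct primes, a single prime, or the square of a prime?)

d = -291 ≡ 1 (mod 4), so O_K = ℤ[(1+√-291)/2] and disc(K) = d = -291.
Ramification test: 97 | -291. The prime 97 ramifies in K.

p ramifies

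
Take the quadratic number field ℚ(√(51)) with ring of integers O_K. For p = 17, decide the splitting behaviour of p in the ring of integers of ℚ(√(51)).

ramified — (17) = 𝔭²

d = 51 ≡ 3 (mod 4), so O_K = ℤ[√51] and disc(K) = 4d = 204.
17 divides disc(K) = 204, so 17 ramifies.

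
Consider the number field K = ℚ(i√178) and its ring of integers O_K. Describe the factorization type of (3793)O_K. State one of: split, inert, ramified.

-178 mod 4 = 2, hence disc K = 4·(-178) = -712 and O_K = ℤ[√-178].
3793 ∤ -712, so 3793 is unramified.
Legendre symbol by Euler's criterion: (-178/3793) ≡ (-178)^1896 ≡ 1 (mod 3793), i.e. (-178/3793) = 1.
Legendre symbol 1 ⇒ 3793 is split.

splits completely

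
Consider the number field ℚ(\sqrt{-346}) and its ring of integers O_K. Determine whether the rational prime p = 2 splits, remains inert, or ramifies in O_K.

-346 mod 4 = 2, hence disc K = 4·(-346) = -1384 and O_K = ℤ[√-346].
2 divides disc(K) = -1384, so 2 ramifies.

ramified — (2) = 𝔭²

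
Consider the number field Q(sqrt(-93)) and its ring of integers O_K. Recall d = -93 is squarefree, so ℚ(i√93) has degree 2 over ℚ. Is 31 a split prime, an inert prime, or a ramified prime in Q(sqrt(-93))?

-93 mod 4 = 3, hence disc K = 4·(-93) = -372 and O_K = ℤ[√-93].
Ramification test: 31 | -372. The prime 31 ramifies in K.

p ramifies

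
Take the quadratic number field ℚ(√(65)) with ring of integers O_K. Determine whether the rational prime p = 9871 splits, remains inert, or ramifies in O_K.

split

Since 65 ≡ 1 mod 4, the ring of integers is ℤ[(1+√65)/2] with discriminant 65.
9871 ∤ 65, so 9871 is unramified.
Legendre symbol by Euler's criterion: (65/9871) ≡ 65^4935 ≡ 1 (mod 9871), i.e. (65/9871) = 1.
d is a quadratic residue mod p, hence 9871 splits in O_K.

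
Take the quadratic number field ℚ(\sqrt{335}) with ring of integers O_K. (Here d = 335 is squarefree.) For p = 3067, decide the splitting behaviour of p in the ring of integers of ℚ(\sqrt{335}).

Since 335 ≢ 1 mod 4, the ring of integers is ℤ[√335] with discriminant 4·335 = 1340.
disc(K) = 1340 is not divisible by 3067; 3067 is unramified.
Legendre symbol by Euler's criterion: (335/3067) ≡ 335^1533 ≡ 3066 (mod 3067), i.e. (335/3067) = -1.
Legendre symbol -1 ⇒ 3067 is inert.

inert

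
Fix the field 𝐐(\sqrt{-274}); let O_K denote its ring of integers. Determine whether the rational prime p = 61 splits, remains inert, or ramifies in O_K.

-274 mod 4 = 2, hence disc K = 4·(-274) = -1096 and O_K = ℤ[√-274].
disc(K) = -1096 is not divisible by 61; 61 is unramified.
(-274/61) = 31^30 mod 61 = 60, giving Legendre symbol -1.
d is a non-residue mod p, hence 61 remains inert in O_K.

61 remains inert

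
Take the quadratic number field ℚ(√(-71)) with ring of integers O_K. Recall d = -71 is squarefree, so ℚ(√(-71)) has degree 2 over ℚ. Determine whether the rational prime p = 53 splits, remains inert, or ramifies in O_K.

remains prime (inert)

-71 mod 4 = 1, hence disc K = -71 and O_K = ℤ[(1+√-71)/2].
disc(K) = -71 is not divisible by 53; 53 is unramified.
Euler's criterion: (-71)^26 mod 53 = 52. Thus (-71|53) = -1.
d is a non-residue mod p, hence 53 remains inert in O_K.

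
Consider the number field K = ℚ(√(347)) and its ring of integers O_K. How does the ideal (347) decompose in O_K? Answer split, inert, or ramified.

347 mod 4 = 3, hence disc K = 4·347 = 1388 and O_K = ℤ[√347].
347 divides disc(K) = 1388, so 347 ramifies.

ramified — (347) = 𝔭²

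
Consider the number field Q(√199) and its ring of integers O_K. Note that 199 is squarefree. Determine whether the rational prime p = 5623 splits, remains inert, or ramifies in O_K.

inert

d = 199 ≡ 3 (mod 4), so O_K = ℤ[√199] and disc(K) = 4d = 796.
5623 ∤ 796, so 5623 is unramified.
Euler's criterion: 199^2811 mod 5623 = 5622. Thus (199|5623) = -1.
(199/5623) = -1, so 5623 is inert.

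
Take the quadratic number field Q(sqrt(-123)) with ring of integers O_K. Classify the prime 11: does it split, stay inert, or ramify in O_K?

d = -123 ≡ 1 (mod 4), so O_K = ℤ[(1+√-123)/2] and disc(K) = d = -123.
disc(K) = -123 is not divisible by 11; 11 is unramified.
Legendre symbol by Euler's criterion: (-123/11) ≡ (-123)^5 ≡ 1 (mod 11), i.e. (-123/11) = 1.
d is a quadratic residue mod p, hence 11 splits in O_K.

11 splits in O_K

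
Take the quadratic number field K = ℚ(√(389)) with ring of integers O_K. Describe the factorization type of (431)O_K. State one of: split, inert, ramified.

p splits

389 mod 4 = 1, hence disc K = 389 and O_K = ℤ[(1+√389)/2].
431 ∤ 389, so 431 is unramified.
Euler's criterion: 389^215 mod 431 = 1. Thus (389|431) = 1.
(389/431) = 1, so 431 splits.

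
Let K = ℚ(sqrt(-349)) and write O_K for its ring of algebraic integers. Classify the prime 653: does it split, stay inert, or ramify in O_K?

653 splits in O_K

d = -349 ≡ 3 (mod 4), so O_K = ℤ[√-349] and disc(K) = 4d = -1396.
653 ∤ -1396, so 653 is unramified.
Legendre symbol by Euler's criterion: (-349/653) ≡ (-349)^326 ≡ 1 (mod 653), i.e. (-349/653) = 1.
d is a quadratic residue mod p, hence 653 splits in O_K.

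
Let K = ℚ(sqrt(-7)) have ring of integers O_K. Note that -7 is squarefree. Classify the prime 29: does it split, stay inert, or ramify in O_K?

-7 mod 4 = 1, hence disc K = -7 and O_K = ℤ[(1+√-7)/2].
29 ∤ -7, so 29 is unramified.
Legendre symbol by Euler's criterion: (-7/29) ≡ (-7)^14 ≡ 1 (mod 29), i.e. (-7/29) = 1.
(-7/29) = 1, so 29 splits.

split — (29) = 𝔭₁𝔭₂ with 𝔭₁ ≠ 𝔭₂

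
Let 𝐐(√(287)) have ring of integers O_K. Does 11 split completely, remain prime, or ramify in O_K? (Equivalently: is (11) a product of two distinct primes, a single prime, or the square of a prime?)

split — (11) = 𝔭₁𝔭₂ with 𝔭₁ ≠ 𝔭₂

Since 287 ≢ 1 mod 4, the ring of integers is ℤ[√287] with discriminant 4·287 = 1148.
Since gcd(11, 1148) = 1 the prime 11 does not ramify.
Euler's criterion: 287^5 mod 11 = 1. Thus (287|11) = 1.
(287/11) = 1, so 11 splits.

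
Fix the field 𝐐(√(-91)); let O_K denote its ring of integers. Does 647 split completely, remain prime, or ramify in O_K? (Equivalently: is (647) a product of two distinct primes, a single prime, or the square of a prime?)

-91 mod 4 = 1, hence disc K = -91 and O_K = ℤ[(1+√-91)/2].
Since gcd(647, -91) = 1 the prime 647 does not ramify.
Legendre symbol by Euler's criterion: (-91/647) ≡ (-91)^323 ≡ 646 (mod 647), i.e. (-91/647) = -1.
d is a non-residue mod p, hence 647 remains inert in O_K.

inert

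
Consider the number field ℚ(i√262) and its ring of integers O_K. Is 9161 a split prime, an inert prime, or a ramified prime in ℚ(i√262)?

Since -262 ≢ 1 mod 4, the ring of integers is ℤ[√-262] with discriminant 4·(-262) = -1048.
9161 ∤ -1048, so 9161 is unramified.
Legendre symbol by Euler's criterion: (-262/9161) ≡ (-262)^4580 ≡ 9160 (mod 9161), i.e. (-262/9161) = -1.
(-262/9161) = -1, so 9161 is inert.

inert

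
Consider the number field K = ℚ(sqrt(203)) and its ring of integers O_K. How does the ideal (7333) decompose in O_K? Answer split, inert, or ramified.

Since 203 ≢ 1 mod 4, the ring of integers is ℤ[√203] with discriminant 4·203 = 812.
Since gcd(7333, 812) = 1 the prime 7333 does not ramify.
(203/7333) = 203^3666 mod 7333 = 1, giving Legendre symbol 1.
(203/7333) = 1, so 7333 splits.

splits completely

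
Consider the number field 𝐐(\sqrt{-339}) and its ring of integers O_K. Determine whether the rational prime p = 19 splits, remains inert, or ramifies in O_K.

d = -339 ≡ 1 (mod 4), so O_K = ℤ[(1+√-339)/2] and disc(K) = d = -339.
19 ∤ -339, so 19 is unramified.
Compute (-339/19) via Euler: 3^((19-1)/2) mod 19 = 18, so (-339/19) = -1.
(-339/19) = -1, so 19 is inert.

p is inert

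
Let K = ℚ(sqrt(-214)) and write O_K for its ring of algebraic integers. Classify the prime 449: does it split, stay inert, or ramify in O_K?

d = -214 ≡ 2 (mod 4), so O_K = ℤ[√-214] and disc(K) = 4d = -856.
disc(K) = -856 is not divisible by 449; 449 is unramified.
Euler's criterion: (-214)^224 mod 449 = 448. Thus (-214|449) = -1.
Legendre symbol -1 ⇒ 449 is inert.

inert — (449) stays prime in O_K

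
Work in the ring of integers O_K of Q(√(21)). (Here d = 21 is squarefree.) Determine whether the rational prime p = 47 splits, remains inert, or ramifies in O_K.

21 mod 4 = 1, hence disc K = 21 and O_K = ℤ[(1+√21)/2].
47 ∤ 21, so 47 is unramified.
Legendre symbol by Euler's criterion: (21/47) ≡ 21^23 ≡ 1 (mod 47), i.e. (21/47) = 1.
Legendre symbol 1 ⇒ 47 is split.

47 splits in O_K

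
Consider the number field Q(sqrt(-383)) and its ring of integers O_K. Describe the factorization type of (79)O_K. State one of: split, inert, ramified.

Since -383 ≡ 1 mod 4, the ring of integers is ℤ[(1+√-383)/2] with discriminant -383.
79 ∤ -383, so 79 is unramified.
(-383/79) = 12^39 mod 79 = 78, giving Legendre symbol -1.
d is a non-residue mod p, hence 79 remains inert in O_K.

inert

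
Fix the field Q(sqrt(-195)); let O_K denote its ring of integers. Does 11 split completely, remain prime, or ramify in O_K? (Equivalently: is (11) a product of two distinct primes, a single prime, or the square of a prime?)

split — (11) = 𝔭₁𝔭₂ with 𝔭₁ ≠ 𝔭₂

Since -195 ≡ 1 mod 4, the ring of integers is ℤ[(1+√-195)/2] with discriminant -195.
Since gcd(11, -195) = 1 the prime 11 does not ramify.
Legendre symbol by Euler's criterion: (-195/11) ≡ (-195)^5 ≡ 1 (mod 11), i.e. (-195/11) = 1.
Legendre symbol 1 ⇒ 11 is split.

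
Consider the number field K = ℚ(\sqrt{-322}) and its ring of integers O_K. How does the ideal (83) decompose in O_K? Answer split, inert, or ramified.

p splits

d = -322 ≡ 2 (mod 4), so O_K = ℤ[√-322] and disc(K) = 4d = -1288.
disc(K) = -1288 is not divisible by 83; 83 is unramified.
Compute (-322/83) via Euler: 10^((83-1)/2) mod 83 = 1, so (-322/83) = 1.
d is a quadratic residue mod p, hence 83 splits in O_K.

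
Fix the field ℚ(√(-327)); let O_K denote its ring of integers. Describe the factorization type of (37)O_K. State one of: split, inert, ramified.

Since -327 ≡ 1 mod 4, the ring of integers is ℤ[(1+√-327)/2] with discriminant -327.
Since gcd(37, -327) = 1 the prime 37 does not ramify.
(-327/37) = 6^18 mod 37 = 36, giving Legendre symbol -1.
Legendre symbol -1 ⇒ 37 is inert.

37 remains inert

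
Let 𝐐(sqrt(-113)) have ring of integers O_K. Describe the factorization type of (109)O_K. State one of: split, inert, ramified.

d = -113 ≡ 3 (mod 4), so O_K = ℤ[√-113] and disc(K) = 4d = -452.
109 ∤ -452, so 109 is unramified.
Legendre symbol by Euler's criterion: (-113/109) ≡ (-113)^54 ≡ 1 (mod 109), i.e. (-113/109) = 1.
Legendre symbol 1 ⇒ 109 is split.

109 splits in O_K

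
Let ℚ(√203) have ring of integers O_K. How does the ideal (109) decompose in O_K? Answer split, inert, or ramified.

Since 203 ≢ 1 mod 4, the ring of integers is ℤ[√203] with discriminant 4·203 = 812.
Since gcd(109, 812) = 1 the prime 109 does not ramify.
Compute (203/109) via Euler: 94^((109-1)/2) mod 109 = 1, so (203/109) = 1.
(203/109) = 1, so 109 splits.

p splits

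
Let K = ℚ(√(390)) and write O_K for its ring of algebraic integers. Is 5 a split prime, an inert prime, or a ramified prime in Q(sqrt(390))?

5 is ramified

d = 390 ≡ 2 (mod 4), so O_K = ℤ[√390] and disc(K) = 4d = 1560.
disc(K) = 1560 = 5·312, so p = 5 is ramified.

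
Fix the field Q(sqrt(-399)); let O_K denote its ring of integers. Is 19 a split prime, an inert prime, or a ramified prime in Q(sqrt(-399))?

p ramifies

Since -399 ≡ 1 mod 4, the ring of integers is ℤ[(1+√-399)/2] with discriminant -399.
19 divides disc(K) = -399, so 19 ramifies.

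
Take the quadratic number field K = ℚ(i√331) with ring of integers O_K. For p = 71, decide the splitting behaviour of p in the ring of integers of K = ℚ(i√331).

71 splits in O_K

d = -331 ≡ 1 (mod 4), so O_K = ℤ[(1+√-331)/2] and disc(K) = d = -331.
Since gcd(71, -331) = 1 the prime 71 does not ramify.
Euler's criterion: (-331)^35 mod 71 = 1. Thus (-331|71) = 1.
Legendre symbol 1 ⇒ 71 is split.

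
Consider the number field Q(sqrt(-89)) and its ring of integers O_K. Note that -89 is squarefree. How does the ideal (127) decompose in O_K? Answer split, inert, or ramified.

splits completely

Since -89 ≢ 1 mod 4, the ring of integers is ℤ[√-89] with discriminant 4·(-89) = -356.
disc(K) = -356 is not divisible by 127; 127 is unramified.
Legendre symbol by Euler's criterion: (-89/127) ≡ (-89)^63 ≡ 1 (mod 127), i.e. (-89/127) = 1.
(-89/127) = 1, so 127 splits.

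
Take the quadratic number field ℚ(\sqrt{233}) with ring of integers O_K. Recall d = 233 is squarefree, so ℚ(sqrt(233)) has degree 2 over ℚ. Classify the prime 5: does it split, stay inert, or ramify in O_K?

inert — (5) stays prime in O_K

Since 233 ≡ 1 mod 4, the ring of integers is ℤ[(1+√233)/2] with discriminant 233.
5 ∤ 233, so 5 is unramified.
Legendre symbol by Euler's criterion: (233/5) ≡ 233^2 ≡ 4 (mod 5), i.e. (233/5) = -1.
(233/5) = -1, so 5 is inert.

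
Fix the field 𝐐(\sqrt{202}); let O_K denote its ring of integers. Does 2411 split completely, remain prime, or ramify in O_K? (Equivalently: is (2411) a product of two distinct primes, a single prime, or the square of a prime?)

202 mod 4 = 2, hence disc K = 4·202 = 808 and O_K = ℤ[√202].
Since gcd(2411, 808) = 1 the prime 2411 does not ramify.
Euler's criterion: 202^1205 mod 2411 = 2410. Thus (202|2411) = -1.
(202/2411) = -1, so 2411 is inert.

remains prime (inert)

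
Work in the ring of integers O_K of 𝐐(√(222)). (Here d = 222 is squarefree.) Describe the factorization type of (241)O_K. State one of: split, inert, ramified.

inert — (241) stays prime in O_K

Since 222 ≢ 1 mod 4, the ring of integers is ℤ[√222] with discriminant 4·222 = 888.
Since gcd(241, 888) = 1 the prime 241 does not ramify.
(222/241) = 222^120 mod 241 = 240, giving Legendre symbol -1.
(222/241) = -1, so 241 is inert.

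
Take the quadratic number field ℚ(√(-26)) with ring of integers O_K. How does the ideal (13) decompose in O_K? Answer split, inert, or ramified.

p ramifies

-26 mod 4 = 2, hence disc K = 4·(-26) = -104 and O_K = ℤ[√-26].
13 divides disc(K) = -104, so 13 ramifies.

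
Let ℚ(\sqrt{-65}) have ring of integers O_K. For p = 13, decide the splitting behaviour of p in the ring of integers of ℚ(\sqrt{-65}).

p ramifies

Since -65 ≢ 1 mod 4, the ring of integers is ℤ[√-65] with discriminant 4·(-65) = -260.
13 divides disc(K) = -260, so 13 ramifies.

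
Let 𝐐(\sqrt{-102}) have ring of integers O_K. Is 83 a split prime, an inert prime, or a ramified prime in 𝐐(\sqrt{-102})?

splits completely

-102 mod 4 = 2, hence disc K = 4·(-102) = -408 and O_K = ℤ[√-102].
Since gcd(83, -408) = 1 the prime 83 does not ramify.
Legendre symbol by Euler's criterion: (-102/83) ≡ (-102)^41 ≡ 1 (mod 83), i.e. (-102/83) = 1.
Legendre symbol 1 ⇒ 83 is split.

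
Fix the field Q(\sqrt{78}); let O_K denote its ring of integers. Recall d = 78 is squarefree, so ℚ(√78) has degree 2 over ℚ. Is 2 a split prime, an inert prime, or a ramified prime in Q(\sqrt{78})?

ramified

Since 78 ≢ 1 mod 4, the ring of integers is ℤ[√78] with discriminant 4·78 = 312.
disc(K) = 312 = 2·156, so p = 2 is ramified.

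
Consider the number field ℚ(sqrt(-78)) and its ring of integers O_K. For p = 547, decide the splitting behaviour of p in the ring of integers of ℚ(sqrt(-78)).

d = -78 ≡ 2 (mod 4), so O_K = ℤ[√-78] and disc(K) = 4d = -312.
Since gcd(547, -312) = 1 the prime 547 does not ramify.
(-78/547) = 469^273 mod 547 = 546, giving Legendre symbol -1.
(-78/547) = -1, so 547 is inert.

p is inert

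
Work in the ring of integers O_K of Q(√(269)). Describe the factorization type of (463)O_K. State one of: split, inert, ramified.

269 mod 4 = 1, hence disc K = 269 and O_K = ℤ[(1+√269)/2].
Since gcd(463, 269) = 1 the prime 463 does not ramify.
Euler's criterion: 269^231 mod 463 = 462. Thus (269|463) = -1.
Legendre symbol -1 ⇒ 463 is inert.

463 remains inert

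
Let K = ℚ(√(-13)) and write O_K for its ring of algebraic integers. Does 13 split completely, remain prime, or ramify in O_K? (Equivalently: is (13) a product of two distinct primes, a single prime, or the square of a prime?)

ramified

d = -13 ≡ 3 (mod 4), so O_K = ℤ[√-13] and disc(K) = 4d = -52.
13 divides disc(K) = -52, so 13 ramifies.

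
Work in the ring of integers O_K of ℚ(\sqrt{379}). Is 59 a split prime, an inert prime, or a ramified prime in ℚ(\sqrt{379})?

d = 379 ≡ 3 (mod 4), so O_K = ℤ[√379] and disc(K) = 4d = 1516.
disc(K) = 1516 is not divisible by 59; 59 is unramified.
Legendre symbol by Euler's criterion: (379/59) ≡ 379^29 ≡ 1 (mod 59), i.e. (379/59) = 1.
(379/59) = 1, so 59 splits.

split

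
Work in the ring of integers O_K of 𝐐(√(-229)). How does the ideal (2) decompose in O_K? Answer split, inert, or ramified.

-229 mod 4 = 3, hence disc K = 4·(-229) = -916 and O_K = ℤ[√-229].
Ramification test: 2 | -916. The prime 2 ramifies in K.

2 is ramified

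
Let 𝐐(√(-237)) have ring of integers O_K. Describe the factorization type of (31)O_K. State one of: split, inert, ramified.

remains prime (inert)

-237 mod 4 = 3, hence disc K = 4·(-237) = -948 and O_K = ℤ[√-237].
disc(K) = -948 is not divisible by 31; 31 is unramified.
Euler's criterion: (-237)^15 mod 31 = 30. Thus (-237|31) = -1.
Legendre symbol -1 ⇒ 31 is inert.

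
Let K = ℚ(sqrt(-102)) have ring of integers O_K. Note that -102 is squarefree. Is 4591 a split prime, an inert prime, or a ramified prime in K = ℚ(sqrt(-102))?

splits completely

d = -102 ≡ 2 (mod 4), so O_K = ℤ[√-102] and disc(K) = 4d = -408.
disc(K) = -408 is not divisible by 4591; 4591 is unramified.
Euler's criterion: (-102)^2295 mod 4591 = 1. Thus (-102|4591) = 1.
Legendre symbol 1 ⇒ 4591 is split.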